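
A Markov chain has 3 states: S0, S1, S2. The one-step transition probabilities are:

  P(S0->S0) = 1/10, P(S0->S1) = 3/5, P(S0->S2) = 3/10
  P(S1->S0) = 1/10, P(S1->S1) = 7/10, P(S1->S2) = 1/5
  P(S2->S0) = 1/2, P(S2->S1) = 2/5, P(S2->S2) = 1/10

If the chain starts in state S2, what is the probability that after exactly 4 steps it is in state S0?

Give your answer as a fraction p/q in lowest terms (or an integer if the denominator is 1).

Answer: 22/125

Derivation:
Computing P^4 by repeated multiplication:
P^1 =
  S0: [1/10, 3/5, 3/10]
  S1: [1/10, 7/10, 1/5]
  S2: [1/2, 2/5, 1/10]
P^2 =
  S0: [11/50, 3/5, 9/50]
  S1: [9/50, 63/100, 19/100]
  S2: [7/50, 31/50, 6/25]
P^3 =
  S0: [43/250, 78/125, 51/250]
  S1: [22/125, 5/8, 199/1000]
  S2: [49/250, 307/500, 19/100]
P^4 =
  S0: [227/1250, 777/1250, 123/625]
  S1: [449/2500, 6227/10000, 1977/10000]
  S2: [22/125, 3117/5000, 1003/5000]

(P^4)[S2 -> S0] = 22/125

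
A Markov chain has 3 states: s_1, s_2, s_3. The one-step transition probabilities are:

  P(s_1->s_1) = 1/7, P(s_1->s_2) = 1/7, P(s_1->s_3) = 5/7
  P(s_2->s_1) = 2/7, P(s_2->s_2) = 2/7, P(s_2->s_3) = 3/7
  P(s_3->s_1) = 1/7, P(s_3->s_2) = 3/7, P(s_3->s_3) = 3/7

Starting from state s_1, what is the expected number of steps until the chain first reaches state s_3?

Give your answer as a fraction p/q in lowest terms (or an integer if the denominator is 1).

Answer: 3/2

Derivation:
Let h_i = expected steps to first reach s_3 from state i.
Boundary: h_s_3 = 0.
First-step equations for the other states:
  h_s_1 = 1 + 1/7*h_s_1 + 1/7*h_s_2 + 5/7*h_s_3
  h_s_2 = 1 + 2/7*h_s_1 + 2/7*h_s_2 + 3/7*h_s_3

Substituting h_s_3 = 0 and rearranging gives the linear system (I - Q) h = 1:
  [6/7, -1/7] . (h_s_1, h_s_2) = 1
  [-2/7, 5/7] . (h_s_1, h_s_2) = 1

Solving yields:
  h_s_1 = 3/2
  h_s_2 = 2

Starting state is s_1, so the expected hitting time is h_s_1 = 3/2.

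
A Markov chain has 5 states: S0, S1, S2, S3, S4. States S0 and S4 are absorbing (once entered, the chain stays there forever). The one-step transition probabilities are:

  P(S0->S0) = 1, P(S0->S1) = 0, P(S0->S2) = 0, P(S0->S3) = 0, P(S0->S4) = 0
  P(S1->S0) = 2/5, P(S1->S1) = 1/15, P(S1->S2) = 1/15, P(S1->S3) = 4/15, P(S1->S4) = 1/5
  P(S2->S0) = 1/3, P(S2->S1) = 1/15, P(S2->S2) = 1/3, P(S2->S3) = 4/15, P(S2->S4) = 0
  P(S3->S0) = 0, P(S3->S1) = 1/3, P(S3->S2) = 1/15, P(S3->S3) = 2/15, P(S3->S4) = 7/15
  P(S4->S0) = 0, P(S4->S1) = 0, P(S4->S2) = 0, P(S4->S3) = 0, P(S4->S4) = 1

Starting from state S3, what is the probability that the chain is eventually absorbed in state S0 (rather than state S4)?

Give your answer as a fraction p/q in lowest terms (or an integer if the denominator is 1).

Let a_i = P(absorbed in S0 | start in state i).
Boundary conditions: a_S0 = 1, a_S4 = 0.
For each transient state i, a_i = sum_j P(i->j) * a_j:
  a_S1 = 2/5*a_S0 + 1/15*a_S1 + 1/15*a_S2 + 4/15*a_S3 + 1/5*a_S4
  a_S2 = 1/3*a_S0 + 1/15*a_S1 + 1/3*a_S2 + 4/15*a_S3 + 0*a_S4
  a_S3 = 0*a_S0 + 1/3*a_S1 + 1/15*a_S2 + 2/15*a_S3 + 7/15*a_S4

Substituting a_S0 = 1 and a_S4 = 0, rearrange to (I - Q) a = r where r[i] = P(i -> S0):
  [14/15, -1/15, -4/15] . (a_S1, a_S2, a_S3) = 2/5
  [-1/15, 2/3, -4/15] . (a_S1, a_S2, a_S3) = 1/3
  [-1/3, -1/15, 13/15] . (a_S1, a_S2, a_S3) = 0

Solving yields:
  a_S1 = 841/1527
  a_S2 = 336/509
  a_S3 = 401/1527

Starting state is S3, so the absorption probability is a_S3 = 401/1527.

Answer: 401/1527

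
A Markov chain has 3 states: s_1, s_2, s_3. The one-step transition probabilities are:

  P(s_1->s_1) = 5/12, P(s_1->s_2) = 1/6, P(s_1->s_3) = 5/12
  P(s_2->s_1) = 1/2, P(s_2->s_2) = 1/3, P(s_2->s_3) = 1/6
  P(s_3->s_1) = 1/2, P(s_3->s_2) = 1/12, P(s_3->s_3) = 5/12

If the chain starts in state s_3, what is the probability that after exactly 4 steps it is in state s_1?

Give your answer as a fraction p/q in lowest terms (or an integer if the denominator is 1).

Computing P^4 by repeated multiplication:
P^1 =
  s_1: [5/12, 1/6, 5/12]
  s_2: [1/2, 1/3, 1/6]
  s_3: [1/2, 1/12, 5/12]
P^2 =
  s_1: [67/144, 23/144, 3/8]
  s_2: [11/24, 5/24, 1/3]
  s_3: [11/24, 7/48, 19/48]
P^3 =
  s_1: [797/1728, 35/216, 217/576]
  s_2: [133/288, 25/144, 35/96]
  s_3: [133/288, 91/576, 73/192]
P^4 =
  s_1: [9571/20736, 3365/20736, 325/864]
  s_2: [1595/3456, 571/3456, 215/576]
  s_3: [1595/3456, 1115/6912, 869/2304]

(P^4)[s_3 -> s_1] = 1595/3456

Answer: 1595/3456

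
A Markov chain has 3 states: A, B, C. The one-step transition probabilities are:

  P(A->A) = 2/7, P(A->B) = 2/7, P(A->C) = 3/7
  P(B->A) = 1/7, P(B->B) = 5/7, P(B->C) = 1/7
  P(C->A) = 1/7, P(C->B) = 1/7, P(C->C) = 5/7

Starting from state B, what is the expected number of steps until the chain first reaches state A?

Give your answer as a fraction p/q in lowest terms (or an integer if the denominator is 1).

Let h_i = expected steps to first reach A from state i.
Boundary: h_A = 0.
First-step equations for the other states:
  h_B = 1 + 1/7*h_A + 5/7*h_B + 1/7*h_C
  h_C = 1 + 1/7*h_A + 1/7*h_B + 5/7*h_C

Substituting h_A = 0 and rearranging gives the linear system (I - Q) h = 1:
  [2/7, -1/7] . (h_B, h_C) = 1
  [-1/7, 2/7] . (h_B, h_C) = 1

Solving yields:
  h_B = 7
  h_C = 7

Starting state is B, so the expected hitting time is h_B = 7.

Answer: 7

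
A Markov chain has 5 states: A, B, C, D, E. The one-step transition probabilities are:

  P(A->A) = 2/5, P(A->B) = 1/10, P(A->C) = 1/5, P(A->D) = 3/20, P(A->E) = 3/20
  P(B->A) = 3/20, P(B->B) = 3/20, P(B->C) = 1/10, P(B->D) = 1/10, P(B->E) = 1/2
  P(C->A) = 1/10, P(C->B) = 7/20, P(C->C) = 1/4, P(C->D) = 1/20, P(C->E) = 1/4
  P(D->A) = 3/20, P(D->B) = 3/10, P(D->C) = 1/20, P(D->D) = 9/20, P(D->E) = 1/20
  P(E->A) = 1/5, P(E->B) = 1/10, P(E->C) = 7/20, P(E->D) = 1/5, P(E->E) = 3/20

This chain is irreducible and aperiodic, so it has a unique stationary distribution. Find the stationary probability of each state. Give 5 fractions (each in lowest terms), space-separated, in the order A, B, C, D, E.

Answer: 20116/99765 19567/99765 3887/19953 18767/99765 4376/19953

Derivation:
The stationary distribution satisfies pi = pi * P, i.e.:
  pi_A = 2/5*pi_A + 3/20*pi_B + 1/10*pi_C + 3/20*pi_D + 1/5*pi_E
  pi_B = 1/10*pi_A + 3/20*pi_B + 7/20*pi_C + 3/10*pi_D + 1/10*pi_E
  pi_C = 1/5*pi_A + 1/10*pi_B + 1/4*pi_C + 1/20*pi_D + 7/20*pi_E
  pi_D = 3/20*pi_A + 1/10*pi_B + 1/20*pi_C + 9/20*pi_D + 1/5*pi_E
  pi_E = 3/20*pi_A + 1/2*pi_B + 1/4*pi_C + 1/20*pi_D + 3/20*pi_E
with normalization: pi_A + pi_B + pi_C + pi_D + pi_E = 1.

Using the first 4 balance equations plus normalization, the linear system A*pi = b is:
  [-3/5, 3/20, 1/10, 3/20, 1/5] . pi = 0
  [1/10, -17/20, 7/20, 3/10, 1/10] . pi = 0
  [1/5, 1/10, -3/4, 1/20, 7/20] . pi = 0
  [3/20, 1/10, 1/20, -11/20, 1/5] . pi = 0
  [1, 1, 1, 1, 1] . pi = 1

Solving yields:
  pi_A = 20116/99765
  pi_B = 19567/99765
  pi_C = 3887/19953
  pi_D = 18767/99765
  pi_E = 4376/19953

Verification (pi * P):
  20116/99765*2/5 + 19567/99765*3/20 + 3887/19953*1/10 + 18767/99765*3/20 + 4376/19953*1/5 = 20116/99765 = pi_A  (ok)
  20116/99765*1/10 + 19567/99765*3/20 + 3887/19953*7/20 + 18767/99765*3/10 + 4376/19953*1/10 = 19567/99765 = pi_B  (ok)
  20116/99765*1/5 + 19567/99765*1/10 + 3887/19953*1/4 + 18767/99765*1/20 + 4376/19953*7/20 = 3887/19953 = pi_C  (ok)
  20116/99765*3/20 + 19567/99765*1/10 + 3887/19953*1/20 + 18767/99765*9/20 + 4376/19953*1/5 = 18767/99765 = pi_D  (ok)
  20116/99765*3/20 + 19567/99765*1/2 + 3887/19953*1/4 + 18767/99765*1/20 + 4376/19953*3/20 = 4376/19953 = pi_E  (ok)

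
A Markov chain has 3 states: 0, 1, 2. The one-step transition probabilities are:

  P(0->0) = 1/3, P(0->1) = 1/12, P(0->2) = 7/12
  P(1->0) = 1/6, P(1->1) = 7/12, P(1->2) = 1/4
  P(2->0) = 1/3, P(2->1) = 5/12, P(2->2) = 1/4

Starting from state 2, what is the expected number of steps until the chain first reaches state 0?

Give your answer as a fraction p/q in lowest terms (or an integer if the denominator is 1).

Let h_i = expected steps to first reach 0 from state i.
Boundary: h_0 = 0.
First-step equations for the other states:
  h_1 = 1 + 1/6*h_0 + 7/12*h_1 + 1/4*h_2
  h_2 = 1 + 1/3*h_0 + 5/12*h_1 + 1/4*h_2

Substituting h_0 = 0 and rearranging gives the linear system (I - Q) h = 1:
  [5/12, -1/4] . (h_1, h_2) = 1
  [-5/12, 3/4] . (h_1, h_2) = 1

Solving yields:
  h_1 = 24/5
  h_2 = 4

Starting state is 2, so the expected hitting time is h_2 = 4.

Answer: 4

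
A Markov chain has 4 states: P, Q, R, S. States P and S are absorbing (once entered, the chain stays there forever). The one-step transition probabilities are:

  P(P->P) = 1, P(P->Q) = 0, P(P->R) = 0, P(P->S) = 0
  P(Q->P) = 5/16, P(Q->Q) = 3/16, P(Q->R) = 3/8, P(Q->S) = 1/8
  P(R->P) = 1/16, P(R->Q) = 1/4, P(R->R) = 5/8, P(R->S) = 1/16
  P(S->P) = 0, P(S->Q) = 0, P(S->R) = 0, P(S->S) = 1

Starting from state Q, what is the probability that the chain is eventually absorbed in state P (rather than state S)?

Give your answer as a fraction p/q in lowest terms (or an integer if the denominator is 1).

Answer: 2/3

Derivation:
Let a_i = P(absorbed in P | start in state i).
Boundary conditions: a_P = 1, a_S = 0.
For each transient state i, a_i = sum_j P(i->j) * a_j:
  a_Q = 5/16*a_P + 3/16*a_Q + 3/8*a_R + 1/8*a_S
  a_R = 1/16*a_P + 1/4*a_Q + 5/8*a_R + 1/16*a_S

Substituting a_P = 1 and a_S = 0, rearrange to (I - Q) a = r where r[i] = P(i -> P):
  [13/16, -3/8] . (a_Q, a_R) = 5/16
  [-1/4, 3/8] . (a_Q, a_R) = 1/16

Solving yields:
  a_Q = 2/3
  a_R = 11/18

Starting state is Q, so the absorption probability is a_Q = 2/3.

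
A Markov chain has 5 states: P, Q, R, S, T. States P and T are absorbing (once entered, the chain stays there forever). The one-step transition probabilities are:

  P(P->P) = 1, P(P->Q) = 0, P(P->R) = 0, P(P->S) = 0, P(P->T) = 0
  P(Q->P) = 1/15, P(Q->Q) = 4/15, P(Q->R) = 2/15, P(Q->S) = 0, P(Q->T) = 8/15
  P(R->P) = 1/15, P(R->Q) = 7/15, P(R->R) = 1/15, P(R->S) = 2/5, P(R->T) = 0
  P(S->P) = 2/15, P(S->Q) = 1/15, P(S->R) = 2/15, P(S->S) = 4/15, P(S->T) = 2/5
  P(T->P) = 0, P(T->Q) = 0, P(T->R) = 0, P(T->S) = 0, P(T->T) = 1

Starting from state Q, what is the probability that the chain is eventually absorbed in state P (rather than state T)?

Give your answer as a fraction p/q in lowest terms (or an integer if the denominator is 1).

Let a_i = P(absorbed in P | start in state i).
Boundary conditions: a_P = 1, a_T = 0.
For each transient state i, a_i = sum_j P(i->j) * a_j:
  a_Q = 1/15*a_P + 4/15*a_Q + 2/15*a_R + 0*a_S + 8/15*a_T
  a_R = 1/15*a_P + 7/15*a_Q + 1/15*a_R + 2/5*a_S + 0*a_T
  a_S = 2/15*a_P + 1/15*a_Q + 2/15*a_R + 4/15*a_S + 2/5*a_T

Substituting a_P = 1 and a_T = 0, rearrange to (I - Q) a = r where r[i] = P(i -> P):
  [11/15, -2/15, 0] . (a_Q, a_R, a_S) = 1/15
  [-7/15, 14/15, -2/5] . (a_Q, a_R, a_S) = 1/15
  [-1/15, -2/15, 11/15] . (a_Q, a_R, a_S) = 2/15

Solving yields:
  a_Q = 47/349
  a_R = 84/349
  a_S = 83/349

Starting state is Q, so the absorption probability is a_Q = 47/349.

Answer: 47/349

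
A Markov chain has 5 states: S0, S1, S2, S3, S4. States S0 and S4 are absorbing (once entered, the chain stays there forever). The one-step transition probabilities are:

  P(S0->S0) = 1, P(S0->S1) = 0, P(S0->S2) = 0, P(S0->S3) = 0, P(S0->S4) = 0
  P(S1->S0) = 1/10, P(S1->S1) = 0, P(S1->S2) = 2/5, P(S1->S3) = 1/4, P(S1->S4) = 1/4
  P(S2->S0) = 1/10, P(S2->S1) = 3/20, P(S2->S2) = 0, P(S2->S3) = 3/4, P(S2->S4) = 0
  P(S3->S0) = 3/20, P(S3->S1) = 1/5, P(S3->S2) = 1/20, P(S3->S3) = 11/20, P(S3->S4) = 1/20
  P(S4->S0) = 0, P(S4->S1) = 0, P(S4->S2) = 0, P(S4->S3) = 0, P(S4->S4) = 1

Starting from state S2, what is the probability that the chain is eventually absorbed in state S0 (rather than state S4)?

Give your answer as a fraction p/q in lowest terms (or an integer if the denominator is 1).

Let a_i = P(absorbed in S0 | start in state i).
Boundary conditions: a_S0 = 1, a_S4 = 0.
For each transient state i, a_i = sum_j P(i->j) * a_j:
  a_S1 = 1/10*a_S0 + 0*a_S1 + 2/5*a_S2 + 1/4*a_S3 + 1/4*a_S4
  a_S2 = 1/10*a_S0 + 3/20*a_S1 + 0*a_S2 + 3/4*a_S3 + 0*a_S4
  a_S3 = 3/20*a_S0 + 1/5*a_S1 + 1/20*a_S2 + 11/20*a_S3 + 1/20*a_S4

Substituting a_S0 = 1 and a_S4 = 0, rearrange to (I - Q) a = r where r[i] = P(i -> S0):
  [1, -2/5, -1/4] . (a_S1, a_S2, a_S3) = 1/10
  [-3/20, 1, -3/4] . (a_S1, a_S2, a_S3) = 1/10
  [-1/5, -1/20, 9/20] . (a_S1, a_S2, a_S3) = 3/20

Solving yields:
  a_S1 = 104/199
  a_S2 = 1439/2189
  a_S3 = 1398/2189

Starting state is S2, so the absorption probability is a_S2 = 1439/2189.

Answer: 1439/2189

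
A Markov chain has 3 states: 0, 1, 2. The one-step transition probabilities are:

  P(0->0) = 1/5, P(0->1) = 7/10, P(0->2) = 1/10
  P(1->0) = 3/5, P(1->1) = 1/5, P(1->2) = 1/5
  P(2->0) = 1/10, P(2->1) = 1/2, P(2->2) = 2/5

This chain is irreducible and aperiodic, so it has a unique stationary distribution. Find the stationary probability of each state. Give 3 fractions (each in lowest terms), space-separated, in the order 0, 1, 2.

Answer: 38/107 47/107 22/107

Derivation:
The stationary distribution satisfies pi = pi * P, i.e.:
  pi_0 = 1/5*pi_0 + 3/5*pi_1 + 1/10*pi_2
  pi_1 = 7/10*pi_0 + 1/5*pi_1 + 1/2*pi_2
  pi_2 = 1/10*pi_0 + 1/5*pi_1 + 2/5*pi_2
with normalization: pi_0 + pi_1 + pi_2 = 1.

Using the first 2 balance equations plus normalization, the linear system A*pi = b is:
  [-4/5, 3/5, 1/10] . pi = 0
  [7/10, -4/5, 1/2] . pi = 0
  [1, 1, 1] . pi = 1

Solving yields:
  pi_0 = 38/107
  pi_1 = 47/107
  pi_2 = 22/107

Verification (pi * P):
  38/107*1/5 + 47/107*3/5 + 22/107*1/10 = 38/107 = pi_0  (ok)
  38/107*7/10 + 47/107*1/5 + 22/107*1/2 = 47/107 = pi_1  (ok)
  38/107*1/10 + 47/107*1/5 + 22/107*2/5 = 22/107 = pi_2  (ok)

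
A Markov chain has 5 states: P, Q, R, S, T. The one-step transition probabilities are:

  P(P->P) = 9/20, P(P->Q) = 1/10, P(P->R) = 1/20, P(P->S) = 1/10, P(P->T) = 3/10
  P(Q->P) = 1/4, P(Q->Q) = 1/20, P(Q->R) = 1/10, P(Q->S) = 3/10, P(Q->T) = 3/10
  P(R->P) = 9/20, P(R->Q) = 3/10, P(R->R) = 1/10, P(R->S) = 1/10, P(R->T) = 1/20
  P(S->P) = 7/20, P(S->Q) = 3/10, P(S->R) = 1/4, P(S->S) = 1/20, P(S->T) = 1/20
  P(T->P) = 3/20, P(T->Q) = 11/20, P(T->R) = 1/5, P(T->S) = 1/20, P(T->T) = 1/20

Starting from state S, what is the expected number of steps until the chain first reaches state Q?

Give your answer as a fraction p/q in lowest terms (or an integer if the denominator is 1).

Let h_i = expected steps to first reach Q from state i.
Boundary: h_Q = 0.
First-step equations for the other states:
  h_P = 1 + 9/20*h_P + 1/10*h_Q + 1/20*h_R + 1/10*h_S + 3/10*h_T
  h_R = 1 + 9/20*h_P + 3/10*h_Q + 1/10*h_R + 1/10*h_S + 1/20*h_T
  h_S = 1 + 7/20*h_P + 3/10*h_Q + 1/4*h_R + 1/20*h_S + 1/20*h_T
  h_T = 1 + 3/20*h_P + 11/20*h_Q + 1/5*h_R + 1/20*h_S + 1/20*h_T

Substituting h_Q = 0 and rearranging gives the linear system (I - Q) h = 1:
  [11/20, -1/20, -1/10, -3/10] . (h_P, h_R, h_S, h_T) = 1
  [-9/20, 9/10, -1/10, -1/20] . (h_P, h_R, h_S, h_T) = 1
  [-7/20, -1/4, 19/20, -1/20] . (h_P, h_R, h_S, h_T) = 1
  [-3/20, -1/5, -1/20, 19/20] . (h_P, h_R, h_S, h_T) = 1

Solving yields:
  h_P = 18500/4231
  h_R = 16400/4231
  h_S = 16200/4231
  h_T = 11680/4231

Starting state is S, so the expected hitting time is h_S = 16200/4231.

Answer: 16200/4231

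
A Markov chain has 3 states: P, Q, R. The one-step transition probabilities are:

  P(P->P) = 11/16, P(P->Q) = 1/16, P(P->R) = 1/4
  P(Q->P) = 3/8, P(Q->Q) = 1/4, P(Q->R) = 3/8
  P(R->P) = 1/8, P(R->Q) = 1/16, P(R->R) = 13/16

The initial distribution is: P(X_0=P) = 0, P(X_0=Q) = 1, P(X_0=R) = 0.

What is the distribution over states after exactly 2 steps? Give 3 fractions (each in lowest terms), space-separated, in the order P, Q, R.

Propagating the distribution step by step (d_{t+1} = d_t * P):
d_0 = (P=0, Q=1, R=0)
  d_1[P] = 0*11/16 + 1*3/8 + 0*1/8 = 3/8
  d_1[Q] = 0*1/16 + 1*1/4 + 0*1/16 = 1/4
  d_1[R] = 0*1/4 + 1*3/8 + 0*13/16 = 3/8
d_1 = (P=3/8, Q=1/4, R=3/8)
  d_2[P] = 3/8*11/16 + 1/4*3/8 + 3/8*1/8 = 51/128
  d_2[Q] = 3/8*1/16 + 1/4*1/4 + 3/8*1/16 = 7/64
  d_2[R] = 3/8*1/4 + 1/4*3/8 + 3/8*13/16 = 63/128
d_2 = (P=51/128, Q=7/64, R=63/128)

Answer: 51/128 7/64 63/128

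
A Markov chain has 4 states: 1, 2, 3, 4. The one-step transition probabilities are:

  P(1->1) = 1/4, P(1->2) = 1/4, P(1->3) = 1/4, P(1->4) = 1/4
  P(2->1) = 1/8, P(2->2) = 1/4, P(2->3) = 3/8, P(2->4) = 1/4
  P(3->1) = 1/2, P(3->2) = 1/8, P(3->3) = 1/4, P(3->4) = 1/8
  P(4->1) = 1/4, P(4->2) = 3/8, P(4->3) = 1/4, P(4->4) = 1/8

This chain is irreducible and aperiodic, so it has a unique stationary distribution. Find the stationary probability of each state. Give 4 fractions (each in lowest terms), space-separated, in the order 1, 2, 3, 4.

Answer: 85/293 70/293 82/293 56/293

Derivation:
The stationary distribution satisfies pi = pi * P, i.e.:
  pi_1 = 1/4*pi_1 + 1/8*pi_2 + 1/2*pi_3 + 1/4*pi_4
  pi_2 = 1/4*pi_1 + 1/4*pi_2 + 1/8*pi_3 + 3/8*pi_4
  pi_3 = 1/4*pi_1 + 3/8*pi_2 + 1/4*pi_3 + 1/4*pi_4
  pi_4 = 1/4*pi_1 + 1/4*pi_2 + 1/8*pi_3 + 1/8*pi_4
with normalization: pi_1 + pi_2 + pi_3 + pi_4 = 1.

Using the first 3 balance equations plus normalization, the linear system A*pi = b is:
  [-3/4, 1/8, 1/2, 1/4] . pi = 0
  [1/4, -3/4, 1/8, 3/8] . pi = 0
  [1/4, 3/8, -3/4, 1/4] . pi = 0
  [1, 1, 1, 1] . pi = 1

Solving yields:
  pi_1 = 85/293
  pi_2 = 70/293
  pi_3 = 82/293
  pi_4 = 56/293

Verification (pi * P):
  85/293*1/4 + 70/293*1/8 + 82/293*1/2 + 56/293*1/4 = 85/293 = pi_1  (ok)
  85/293*1/4 + 70/293*1/4 + 82/293*1/8 + 56/293*3/8 = 70/293 = pi_2  (ok)
  85/293*1/4 + 70/293*3/8 + 82/293*1/4 + 56/293*1/4 = 82/293 = pi_3  (ok)
  85/293*1/4 + 70/293*1/4 + 82/293*1/8 + 56/293*1/8 = 56/293 = pi_4  (ok)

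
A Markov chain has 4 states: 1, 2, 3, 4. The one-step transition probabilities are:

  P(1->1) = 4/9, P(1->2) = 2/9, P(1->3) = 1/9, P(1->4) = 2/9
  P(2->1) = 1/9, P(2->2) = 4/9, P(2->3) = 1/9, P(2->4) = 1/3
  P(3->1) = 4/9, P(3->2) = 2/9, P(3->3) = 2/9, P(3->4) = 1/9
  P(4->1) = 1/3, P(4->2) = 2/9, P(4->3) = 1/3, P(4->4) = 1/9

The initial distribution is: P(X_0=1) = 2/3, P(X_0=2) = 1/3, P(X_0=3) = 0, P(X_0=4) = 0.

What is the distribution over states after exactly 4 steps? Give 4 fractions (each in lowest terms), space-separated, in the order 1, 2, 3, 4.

Propagating the distribution step by step (d_{t+1} = d_t * P):
d_0 = (1=2/3, 2=1/3, 3=0, 4=0)
  d_1[1] = 2/3*4/9 + 1/3*1/9 + 0*4/9 + 0*1/3 = 1/3
  d_1[2] = 2/3*2/9 + 1/3*4/9 + 0*2/9 + 0*2/9 = 8/27
  d_1[3] = 2/3*1/9 + 1/3*1/9 + 0*2/9 + 0*1/3 = 1/9
  d_1[4] = 2/3*2/9 + 1/3*1/3 + 0*1/9 + 0*1/9 = 7/27
d_1 = (1=1/3, 2=8/27, 3=1/9, 4=7/27)
  d_2[1] = 1/3*4/9 + 8/27*1/9 + 1/9*4/9 + 7/27*1/3 = 77/243
  d_2[2] = 1/3*2/9 + 8/27*4/9 + 1/9*2/9 + 7/27*2/9 = 70/243
  d_2[3] = 1/3*1/9 + 8/27*1/9 + 1/9*2/9 + 7/27*1/3 = 44/243
  d_2[4] = 1/3*2/9 + 8/27*1/3 + 1/9*1/9 + 7/27*1/9 = 52/243
d_2 = (1=77/243, 2=70/243, 3=44/243, 4=52/243)
  d_3[1] = 77/243*4/9 + 70/243*1/9 + 44/243*4/9 + 52/243*1/3 = 710/2187
  d_3[2] = 77/243*2/9 + 70/243*4/9 + 44/243*2/9 + 52/243*2/9 = 626/2187
  d_3[3] = 77/243*1/9 + 70/243*1/9 + 44/243*2/9 + 52/243*1/3 = 391/2187
  d_3[4] = 77/243*2/9 + 70/243*1/3 + 44/243*1/9 + 52/243*1/9 = 460/2187
d_3 = (1=710/2187, 2=626/2187, 3=391/2187, 4=460/2187)
  d_4[1] = 710/2187*4/9 + 626/2187*1/9 + 391/2187*4/9 + 460/2187*1/3 = 6410/19683
  d_4[2] = 710/2187*2/9 + 626/2187*4/9 + 391/2187*2/9 + 460/2187*2/9 = 5626/19683
  d_4[3] = 710/2187*1/9 + 626/2187*1/9 + 391/2187*2/9 + 460/2187*1/3 = 1166/6561
  d_4[4] = 710/2187*2/9 + 626/2187*1/3 + 391/2187*1/9 + 460/2187*1/9 = 461/2187
d_4 = (1=6410/19683, 2=5626/19683, 3=1166/6561, 4=461/2187)

Answer: 6410/19683 5626/19683 1166/6561 461/2187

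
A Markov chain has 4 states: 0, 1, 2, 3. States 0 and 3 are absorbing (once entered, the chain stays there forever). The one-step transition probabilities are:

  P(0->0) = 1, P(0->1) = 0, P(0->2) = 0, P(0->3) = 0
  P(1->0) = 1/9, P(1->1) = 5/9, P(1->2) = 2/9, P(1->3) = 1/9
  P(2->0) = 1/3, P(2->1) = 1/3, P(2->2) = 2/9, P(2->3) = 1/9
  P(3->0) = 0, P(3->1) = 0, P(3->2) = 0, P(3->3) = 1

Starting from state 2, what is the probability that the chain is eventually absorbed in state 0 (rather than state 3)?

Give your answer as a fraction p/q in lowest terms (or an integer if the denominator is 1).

Let a_i = P(absorbed in 0 | start in state i).
Boundary conditions: a_0 = 1, a_3 = 0.
For each transient state i, a_i = sum_j P(i->j) * a_j:
  a_1 = 1/9*a_0 + 5/9*a_1 + 2/9*a_2 + 1/9*a_3
  a_2 = 1/3*a_0 + 1/3*a_1 + 2/9*a_2 + 1/9*a_3

Substituting a_0 = 1 and a_3 = 0, rearrange to (I - Q) a = r where r[i] = P(i -> 0):
  [4/9, -2/9] . (a_1, a_2) = 1/9
  [-1/3, 7/9] . (a_1, a_2) = 1/3

Solving yields:
  a_1 = 13/22
  a_2 = 15/22

Starting state is 2, so the absorption probability is a_2 = 15/22.

Answer: 15/22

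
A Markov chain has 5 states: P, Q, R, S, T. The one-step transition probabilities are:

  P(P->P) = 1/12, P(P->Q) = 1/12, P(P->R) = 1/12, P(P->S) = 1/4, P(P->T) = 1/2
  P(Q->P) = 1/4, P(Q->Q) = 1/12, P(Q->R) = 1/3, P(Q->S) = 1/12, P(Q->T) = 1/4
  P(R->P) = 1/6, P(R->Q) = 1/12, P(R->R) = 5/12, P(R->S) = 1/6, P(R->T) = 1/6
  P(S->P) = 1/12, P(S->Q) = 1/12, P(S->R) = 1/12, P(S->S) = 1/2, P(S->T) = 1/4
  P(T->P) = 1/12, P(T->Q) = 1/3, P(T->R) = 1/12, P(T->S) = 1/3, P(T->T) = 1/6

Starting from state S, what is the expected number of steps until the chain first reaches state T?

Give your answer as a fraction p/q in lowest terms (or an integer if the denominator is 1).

Let h_i = expected steps to first reach T from state i.
Boundary: h_T = 0.
First-step equations for the other states:
  h_P = 1 + 1/12*h_P + 1/12*h_Q + 1/12*h_R + 1/4*h_S + 1/2*h_T
  h_Q = 1 + 1/4*h_P + 1/12*h_Q + 1/3*h_R + 1/12*h_S + 1/4*h_T
  h_R = 1 + 1/6*h_P + 1/12*h_Q + 5/12*h_R + 1/6*h_S + 1/6*h_T
  h_S = 1 + 1/12*h_P + 1/12*h_Q + 1/12*h_R + 1/2*h_S + 1/4*h_T

Substituting h_T = 0 and rearranging gives the linear system (I - Q) h = 1:
  [11/12, -1/12, -1/12, -1/4] . (h_P, h_Q, h_R, h_S) = 1
  [-1/4, 11/12, -1/3, -1/12] . (h_P, h_Q, h_R, h_S) = 1
  [-1/6, -1/12, 7/12, -1/6] . (h_P, h_Q, h_R, h_S) = 1
  [-1/12, -1/12, -1/12, 1/2] . (h_P, h_Q, h_R, h_S) = 1

Solving yields:
  h_P = 3456/1219
  h_Q = 4524/1219
  h_R = 5040/1219
  h_S = 4608/1219

Starting state is S, so the expected hitting time is h_S = 4608/1219.

Answer: 4608/1219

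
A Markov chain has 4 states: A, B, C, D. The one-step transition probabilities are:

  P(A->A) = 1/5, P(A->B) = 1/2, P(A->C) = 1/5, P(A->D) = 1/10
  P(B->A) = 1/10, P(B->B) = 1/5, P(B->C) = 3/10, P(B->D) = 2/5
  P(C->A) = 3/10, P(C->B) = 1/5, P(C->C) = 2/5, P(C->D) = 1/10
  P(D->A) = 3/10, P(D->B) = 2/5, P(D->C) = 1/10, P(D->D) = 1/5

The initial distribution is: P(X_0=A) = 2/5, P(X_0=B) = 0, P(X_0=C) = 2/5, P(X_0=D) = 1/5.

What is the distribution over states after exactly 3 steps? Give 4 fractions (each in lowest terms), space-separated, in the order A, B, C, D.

Propagating the distribution step by step (d_{t+1} = d_t * P):
d_0 = (A=2/5, B=0, C=2/5, D=1/5)
  d_1[A] = 2/5*1/5 + 0*1/10 + 2/5*3/10 + 1/5*3/10 = 13/50
  d_1[B] = 2/5*1/2 + 0*1/5 + 2/5*1/5 + 1/5*2/5 = 9/25
  d_1[C] = 2/5*1/5 + 0*3/10 + 2/5*2/5 + 1/5*1/10 = 13/50
  d_1[D] = 2/5*1/10 + 0*2/5 + 2/5*1/10 + 1/5*1/5 = 3/25
d_1 = (A=13/50, B=9/25, C=13/50, D=3/25)
  d_2[A] = 13/50*1/5 + 9/25*1/10 + 13/50*3/10 + 3/25*3/10 = 101/500
  d_2[B] = 13/50*1/2 + 9/25*1/5 + 13/50*1/5 + 3/25*2/5 = 151/500
  d_2[C] = 13/50*1/5 + 9/25*3/10 + 13/50*2/5 + 3/25*1/10 = 69/250
  d_2[D] = 13/50*1/10 + 9/25*2/5 + 13/50*1/10 + 3/25*1/5 = 11/50
d_2 = (A=101/500, B=151/500, C=69/250, D=11/50)
  d_3[A] = 101/500*1/5 + 151/500*1/10 + 69/250*3/10 + 11/50*3/10 = 1097/5000
  d_3[B] = 101/500*1/2 + 151/500*1/5 + 69/250*1/5 + 11/50*2/5 = 1523/5000
  d_3[C] = 101/500*1/5 + 151/500*3/10 + 69/250*2/5 + 11/50*1/10 = 1317/5000
  d_3[D] = 101/500*1/10 + 151/500*2/5 + 69/250*1/10 + 11/50*1/5 = 1063/5000
d_3 = (A=1097/5000, B=1523/5000, C=1317/5000, D=1063/5000)

Answer: 1097/5000 1523/5000 1317/5000 1063/5000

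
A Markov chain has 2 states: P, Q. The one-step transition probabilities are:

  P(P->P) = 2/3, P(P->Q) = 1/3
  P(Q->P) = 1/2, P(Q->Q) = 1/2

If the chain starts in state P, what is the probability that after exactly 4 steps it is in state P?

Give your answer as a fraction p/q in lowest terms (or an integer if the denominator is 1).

Computing P^4 by repeated multiplication:
P^1 =
  P: [2/3, 1/3]
  Q: [1/2, 1/2]
P^2 =
  P: [11/18, 7/18]
  Q: [7/12, 5/12]
P^3 =
  P: [65/108, 43/108]
  Q: [43/72, 29/72]
P^4 =
  P: [389/648, 259/648]
  Q: [259/432, 173/432]

(P^4)[P -> P] = 389/648

Answer: 389/648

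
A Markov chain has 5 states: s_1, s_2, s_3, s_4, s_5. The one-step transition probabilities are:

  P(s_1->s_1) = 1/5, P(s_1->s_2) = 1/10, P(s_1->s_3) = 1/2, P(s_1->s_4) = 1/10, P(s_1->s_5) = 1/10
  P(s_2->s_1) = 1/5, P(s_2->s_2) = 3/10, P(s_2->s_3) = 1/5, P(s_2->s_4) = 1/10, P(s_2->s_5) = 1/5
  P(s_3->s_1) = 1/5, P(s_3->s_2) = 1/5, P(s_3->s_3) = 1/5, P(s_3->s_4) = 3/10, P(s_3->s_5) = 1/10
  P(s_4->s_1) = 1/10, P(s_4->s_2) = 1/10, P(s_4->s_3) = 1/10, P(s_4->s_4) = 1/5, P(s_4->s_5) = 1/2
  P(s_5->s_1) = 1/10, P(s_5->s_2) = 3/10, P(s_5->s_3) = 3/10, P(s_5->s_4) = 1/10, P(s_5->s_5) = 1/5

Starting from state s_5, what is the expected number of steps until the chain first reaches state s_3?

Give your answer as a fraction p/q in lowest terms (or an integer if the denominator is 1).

Let h_i = expected steps to first reach s_3 from state i.
Boundary: h_s_3 = 0.
First-step equations for the other states:
  h_s_1 = 1 + 1/5*h_s_1 + 1/10*h_s_2 + 1/2*h_s_3 + 1/10*h_s_4 + 1/10*h_s_5
  h_s_2 = 1 + 1/5*h_s_1 + 3/10*h_s_2 + 1/5*h_s_3 + 1/10*h_s_4 + 1/5*h_s_5
  h_s_4 = 1 + 1/10*h_s_1 + 1/10*h_s_2 + 1/10*h_s_3 + 1/5*h_s_4 + 1/2*h_s_5
  h_s_5 = 1 + 1/10*h_s_1 + 3/10*h_s_2 + 3/10*h_s_3 + 1/10*h_s_4 + 1/5*h_s_5

Substituting h_s_3 = 0 and rearranging gives the linear system (I - Q) h = 1:
  [4/5, -1/10, -1/10, -1/10] . (h_s_1, h_s_2, h_s_4, h_s_5) = 1
  [-1/5, 7/10, -1/10, -1/5] . (h_s_1, h_s_2, h_s_4, h_s_5) = 1
  [-1/10, -1/10, 4/5, -1/2] . (h_s_1, h_s_2, h_s_4, h_s_5) = 1
  [-1/10, -3/10, -1/10, 4/5] . (h_s_1, h_s_2, h_s_4, h_s_5) = 1

Solving yields:
  h_s_1 = 6300/2323
  h_s_2 = 8910/2323
  h_s_4 = 9980/2323
  h_s_5 = 360/101

Starting state is s_5, so the expected hitting time is h_s_5 = 360/101.

Answer: 360/101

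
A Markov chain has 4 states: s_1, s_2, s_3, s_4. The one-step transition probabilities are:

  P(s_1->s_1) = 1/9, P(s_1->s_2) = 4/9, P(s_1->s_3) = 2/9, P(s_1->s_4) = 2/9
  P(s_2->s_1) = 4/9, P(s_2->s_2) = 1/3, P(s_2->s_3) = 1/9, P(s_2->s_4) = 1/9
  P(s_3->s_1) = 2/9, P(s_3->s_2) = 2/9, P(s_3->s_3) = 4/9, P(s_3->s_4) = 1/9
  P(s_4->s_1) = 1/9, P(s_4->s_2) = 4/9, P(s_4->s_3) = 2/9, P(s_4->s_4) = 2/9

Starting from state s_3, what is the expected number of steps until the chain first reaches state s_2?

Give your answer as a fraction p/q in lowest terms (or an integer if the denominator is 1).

Answer: 27/8

Derivation:
Let h_i = expected steps to first reach s_2 from state i.
Boundary: h_s_2 = 0.
First-step equations for the other states:
  h_s_1 = 1 + 1/9*h_s_1 + 4/9*h_s_2 + 2/9*h_s_3 + 2/9*h_s_4
  h_s_3 = 1 + 2/9*h_s_1 + 2/9*h_s_2 + 4/9*h_s_3 + 1/9*h_s_4
  h_s_4 = 1 + 1/9*h_s_1 + 4/9*h_s_2 + 2/9*h_s_3 + 2/9*h_s_4

Substituting h_s_2 = 0 and rearranging gives the linear system (I - Q) h = 1:
  [8/9, -2/9, -2/9] . (h_s_1, h_s_3, h_s_4) = 1
  [-2/9, 5/9, -1/9] . (h_s_1, h_s_3, h_s_4) = 1
  [-1/9, -2/9, 7/9] . (h_s_1, h_s_3, h_s_4) = 1

Solving yields:
  h_s_1 = 21/8
  h_s_3 = 27/8
  h_s_4 = 21/8

Starting state is s_3, so the expected hitting time is h_s_3 = 27/8.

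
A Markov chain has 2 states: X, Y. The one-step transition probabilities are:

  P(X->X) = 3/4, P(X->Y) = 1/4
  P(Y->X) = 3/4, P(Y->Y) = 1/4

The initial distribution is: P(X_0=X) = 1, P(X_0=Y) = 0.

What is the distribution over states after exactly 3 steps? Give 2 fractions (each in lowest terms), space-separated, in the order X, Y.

Propagating the distribution step by step (d_{t+1} = d_t * P):
d_0 = (X=1, Y=0)
  d_1[X] = 1*3/4 + 0*3/4 = 3/4
  d_1[Y] = 1*1/4 + 0*1/4 = 1/4
d_1 = (X=3/4, Y=1/4)
  d_2[X] = 3/4*3/4 + 1/4*3/4 = 3/4
  d_2[Y] = 3/4*1/4 + 1/4*1/4 = 1/4
d_2 = (X=3/4, Y=1/4)
  d_3[X] = 3/4*3/4 + 1/4*3/4 = 3/4
  d_3[Y] = 3/4*1/4 + 1/4*1/4 = 1/4
d_3 = (X=3/4, Y=1/4)

Answer: 3/4 1/4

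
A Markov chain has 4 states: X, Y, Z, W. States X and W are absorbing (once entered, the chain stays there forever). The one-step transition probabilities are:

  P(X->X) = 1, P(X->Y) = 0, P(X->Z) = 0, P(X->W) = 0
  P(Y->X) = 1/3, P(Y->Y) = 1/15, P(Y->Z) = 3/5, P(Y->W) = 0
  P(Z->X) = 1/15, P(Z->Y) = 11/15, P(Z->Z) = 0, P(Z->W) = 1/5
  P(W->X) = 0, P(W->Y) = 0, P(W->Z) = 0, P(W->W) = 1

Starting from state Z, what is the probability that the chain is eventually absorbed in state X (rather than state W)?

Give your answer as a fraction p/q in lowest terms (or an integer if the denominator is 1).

Let a_i = P(absorbed in X | start in state i).
Boundary conditions: a_X = 1, a_W = 0.
For each transient state i, a_i = sum_j P(i->j) * a_j:
  a_Y = 1/3*a_X + 1/15*a_Y + 3/5*a_Z + 0*a_W
  a_Z = 1/15*a_X + 11/15*a_Y + 0*a_Z + 1/5*a_W

Substituting a_X = 1 and a_W = 0, rearrange to (I - Q) a = r where r[i] = P(i -> X):
  [14/15, -3/5] . (a_Y, a_Z) = 1/3
  [-11/15, 1] . (a_Y, a_Z) = 1/15

Solving yields:
  a_Y = 28/37
  a_Z = 23/37

Starting state is Z, so the absorption probability is a_Z = 23/37.

Answer: 23/37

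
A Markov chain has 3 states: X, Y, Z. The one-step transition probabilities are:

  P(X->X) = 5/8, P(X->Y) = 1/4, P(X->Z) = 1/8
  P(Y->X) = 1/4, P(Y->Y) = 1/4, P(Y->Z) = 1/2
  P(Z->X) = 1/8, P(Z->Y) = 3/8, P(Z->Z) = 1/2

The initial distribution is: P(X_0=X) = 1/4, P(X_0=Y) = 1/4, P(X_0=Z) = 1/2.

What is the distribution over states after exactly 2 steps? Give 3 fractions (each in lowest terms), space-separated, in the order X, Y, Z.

Answer: 39/128 77/256 101/256

Derivation:
Propagating the distribution step by step (d_{t+1} = d_t * P):
d_0 = (X=1/4, Y=1/4, Z=1/2)
  d_1[X] = 1/4*5/8 + 1/4*1/4 + 1/2*1/8 = 9/32
  d_1[Y] = 1/4*1/4 + 1/4*1/4 + 1/2*3/8 = 5/16
  d_1[Z] = 1/4*1/8 + 1/4*1/2 + 1/2*1/2 = 13/32
d_1 = (X=9/32, Y=5/16, Z=13/32)
  d_2[X] = 9/32*5/8 + 5/16*1/4 + 13/32*1/8 = 39/128
  d_2[Y] = 9/32*1/4 + 5/16*1/4 + 13/32*3/8 = 77/256
  d_2[Z] = 9/32*1/8 + 5/16*1/2 + 13/32*1/2 = 101/256
d_2 = (X=39/128, Y=77/256, Z=101/256)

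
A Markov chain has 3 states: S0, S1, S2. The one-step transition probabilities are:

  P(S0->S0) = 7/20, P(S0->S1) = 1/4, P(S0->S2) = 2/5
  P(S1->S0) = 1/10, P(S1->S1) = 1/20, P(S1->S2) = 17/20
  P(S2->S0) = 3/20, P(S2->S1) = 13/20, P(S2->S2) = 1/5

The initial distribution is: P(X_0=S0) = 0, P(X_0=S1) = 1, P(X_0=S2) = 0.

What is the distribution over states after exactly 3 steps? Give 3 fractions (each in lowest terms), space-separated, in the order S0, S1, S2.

Propagating the distribution step by step (d_{t+1} = d_t * P):
d_0 = (S0=0, S1=1, S2=0)
  d_1[S0] = 0*7/20 + 1*1/10 + 0*3/20 = 1/10
  d_1[S1] = 0*1/4 + 1*1/20 + 0*13/20 = 1/20
  d_1[S2] = 0*2/5 + 1*17/20 + 0*1/5 = 17/20
d_1 = (S0=1/10, S1=1/20, S2=17/20)
  d_2[S0] = 1/10*7/20 + 1/20*1/10 + 17/20*3/20 = 67/400
  d_2[S1] = 1/10*1/4 + 1/20*1/20 + 17/20*13/20 = 29/50
  d_2[S2] = 1/10*2/5 + 1/20*17/20 + 17/20*1/5 = 101/400
d_2 = (S0=67/400, S1=29/50, S2=101/400)
  d_3[S0] = 67/400*7/20 + 29/50*1/10 + 101/400*3/20 = 309/2000
  d_3[S1] = 67/400*1/4 + 29/50*1/20 + 101/400*13/20 = 47/200
  d_3[S2] = 67/400*2/5 + 29/50*17/20 + 101/400*1/5 = 1221/2000
d_3 = (S0=309/2000, S1=47/200, S2=1221/2000)

Answer: 309/2000 47/200 1221/2000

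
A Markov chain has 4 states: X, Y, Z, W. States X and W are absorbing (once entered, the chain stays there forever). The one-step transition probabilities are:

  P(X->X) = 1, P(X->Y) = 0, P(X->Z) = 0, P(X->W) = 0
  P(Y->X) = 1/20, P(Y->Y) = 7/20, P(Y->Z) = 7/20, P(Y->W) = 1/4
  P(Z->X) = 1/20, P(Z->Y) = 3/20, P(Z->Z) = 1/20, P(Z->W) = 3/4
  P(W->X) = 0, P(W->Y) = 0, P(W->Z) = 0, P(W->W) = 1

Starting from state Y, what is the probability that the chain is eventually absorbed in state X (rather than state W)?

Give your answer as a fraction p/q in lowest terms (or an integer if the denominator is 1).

Let a_i = P(absorbed in X | start in state i).
Boundary conditions: a_X = 1, a_W = 0.
For each transient state i, a_i = sum_j P(i->j) * a_j:
  a_Y = 1/20*a_X + 7/20*a_Y + 7/20*a_Z + 1/4*a_W
  a_Z = 1/20*a_X + 3/20*a_Y + 1/20*a_Z + 3/4*a_W

Substituting a_X = 1 and a_W = 0, rearrange to (I - Q) a = r where r[i] = P(i -> X):
  [13/20, -7/20] . (a_Y, a_Z) = 1/20
  [-3/20, 19/20] . (a_Y, a_Z) = 1/20

Solving yields:
  a_Y = 13/113
  a_Z = 8/113

Starting state is Y, so the absorption probability is a_Y = 13/113.

Answer: 13/113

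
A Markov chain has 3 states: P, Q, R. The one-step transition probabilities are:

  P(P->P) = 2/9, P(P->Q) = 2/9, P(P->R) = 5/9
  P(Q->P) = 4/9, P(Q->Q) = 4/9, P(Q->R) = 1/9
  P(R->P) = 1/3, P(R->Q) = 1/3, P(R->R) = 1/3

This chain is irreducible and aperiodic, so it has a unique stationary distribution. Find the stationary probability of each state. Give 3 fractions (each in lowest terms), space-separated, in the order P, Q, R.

Answer: 1/3 1/3 1/3

Derivation:
The stationary distribution satisfies pi = pi * P, i.e.:
  pi_P = 2/9*pi_P + 4/9*pi_Q + 1/3*pi_R
  pi_Q = 2/9*pi_P + 4/9*pi_Q + 1/3*pi_R
  pi_R = 5/9*pi_P + 1/9*pi_Q + 1/3*pi_R
with normalization: pi_P + pi_Q + pi_R = 1.

Using the first 2 balance equations plus normalization, the linear system A*pi = b is:
  [-7/9, 4/9, 1/3] . pi = 0
  [2/9, -5/9, 1/3] . pi = 0
  [1, 1, 1] . pi = 1

Solving yields:
  pi_P = 1/3
  pi_Q = 1/3
  pi_R = 1/3

Verification (pi * P):
  1/3*2/9 + 1/3*4/9 + 1/3*1/3 = 1/3 = pi_P  (ok)
  1/3*2/9 + 1/3*4/9 + 1/3*1/3 = 1/3 = pi_Q  (ok)
  1/3*5/9 + 1/3*1/9 + 1/3*1/3 = 1/3 = pi_R  (ok)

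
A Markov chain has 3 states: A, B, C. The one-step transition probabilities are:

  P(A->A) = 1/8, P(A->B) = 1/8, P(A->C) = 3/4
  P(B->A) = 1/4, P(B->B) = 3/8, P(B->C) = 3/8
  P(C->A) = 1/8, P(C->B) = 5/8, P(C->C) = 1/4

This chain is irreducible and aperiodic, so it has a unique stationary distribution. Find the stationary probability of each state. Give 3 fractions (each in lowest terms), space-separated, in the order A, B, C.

Answer: 5/28 3/7 11/28

Derivation:
The stationary distribution satisfies pi = pi * P, i.e.:
  pi_A = 1/8*pi_A + 1/4*pi_B + 1/8*pi_C
  pi_B = 1/8*pi_A + 3/8*pi_B + 5/8*pi_C
  pi_C = 3/4*pi_A + 3/8*pi_B + 1/4*pi_C
with normalization: pi_A + pi_B + pi_C = 1.

Using the first 2 balance equations plus normalization, the linear system A*pi = b is:
  [-7/8, 1/4, 1/8] . pi = 0
  [1/8, -5/8, 5/8] . pi = 0
  [1, 1, 1] . pi = 1

Solving yields:
  pi_A = 5/28
  pi_B = 3/7
  pi_C = 11/28

Verification (pi * P):
  5/28*1/8 + 3/7*1/4 + 11/28*1/8 = 5/28 = pi_A  (ok)
  5/28*1/8 + 3/7*3/8 + 11/28*5/8 = 3/7 = pi_B  (ok)
  5/28*3/4 + 3/7*3/8 + 11/28*1/4 = 11/28 = pi_C  (ok)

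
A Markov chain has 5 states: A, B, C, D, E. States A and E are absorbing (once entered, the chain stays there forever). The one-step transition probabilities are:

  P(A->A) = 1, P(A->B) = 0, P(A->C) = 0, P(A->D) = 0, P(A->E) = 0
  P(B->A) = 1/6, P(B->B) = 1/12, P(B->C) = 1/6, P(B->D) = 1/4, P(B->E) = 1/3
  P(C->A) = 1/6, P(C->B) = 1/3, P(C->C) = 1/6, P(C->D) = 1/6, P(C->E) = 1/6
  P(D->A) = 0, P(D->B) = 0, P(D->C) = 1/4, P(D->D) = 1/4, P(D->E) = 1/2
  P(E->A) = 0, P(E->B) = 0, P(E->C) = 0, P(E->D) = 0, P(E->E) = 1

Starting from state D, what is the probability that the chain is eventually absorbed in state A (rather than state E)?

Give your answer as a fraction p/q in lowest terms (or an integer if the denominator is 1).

Answer: 15/136

Derivation:
Let a_i = P(absorbed in A | start in state i).
Boundary conditions: a_A = 1, a_E = 0.
For each transient state i, a_i = sum_j P(i->j) * a_j:
  a_B = 1/6*a_A + 1/12*a_B + 1/6*a_C + 1/4*a_D + 1/3*a_E
  a_C = 1/6*a_A + 1/3*a_B + 1/6*a_C + 1/6*a_D + 1/6*a_E
  a_D = 0*a_A + 0*a_B + 1/4*a_C + 1/4*a_D + 1/2*a_E

Substituting a_A = 1 and a_E = 0, rearrange to (I - Q) a = r where r[i] = P(i -> A):
  [11/12, -1/6, -1/4] . (a_B, a_C, a_D) = 1/6
  [-1/3, 5/6, -1/6] . (a_B, a_C, a_D) = 1/6
  [0, -1/4, 3/4] . (a_B, a_C, a_D) = 0

Solving yields:
  a_B = 37/136
  a_C = 45/136
  a_D = 15/136

Starting state is D, so the absorption probability is a_D = 15/136.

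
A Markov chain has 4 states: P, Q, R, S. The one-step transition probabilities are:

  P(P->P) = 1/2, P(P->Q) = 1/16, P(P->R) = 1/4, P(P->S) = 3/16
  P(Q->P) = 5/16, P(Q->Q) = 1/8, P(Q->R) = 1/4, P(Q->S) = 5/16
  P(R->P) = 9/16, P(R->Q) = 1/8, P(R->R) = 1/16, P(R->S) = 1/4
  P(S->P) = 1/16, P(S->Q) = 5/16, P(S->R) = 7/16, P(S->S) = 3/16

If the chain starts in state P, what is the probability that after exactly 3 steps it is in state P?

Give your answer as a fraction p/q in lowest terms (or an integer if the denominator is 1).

Computing P^3 by repeated multiplication:
P^1 =
  P: [1/2, 1/16, 1/4, 3/16]
  Q: [5/16, 1/8, 1/4, 5/16]
  R: [9/16, 1/8, 1/16, 1/4]
  S: [1/16, 5/16, 7/16, 3/16]
P^2 =
  P: [27/64, 33/256, 61/256, 27/128]
  Q: [91/256, 21/128, 67/256, 7/32]
  R: [95/256, 35/256, 73/256, 53/256]
  S: [99/256, 5/32, 13/64, 65/256]
P^3 =
  P: [51/128, 283/2048, 1003/4096, 895/4096]
  Q: [1597/4096, 589/4096, 991/4096, 919/4096]
  R: [1645/4096, 9/64, 241/1024, 911/4096]
  S: [1525/4096, 19/128, 1063/4096, 225/1024]

(P^3)[P -> P] = 51/128

Answer: 51/128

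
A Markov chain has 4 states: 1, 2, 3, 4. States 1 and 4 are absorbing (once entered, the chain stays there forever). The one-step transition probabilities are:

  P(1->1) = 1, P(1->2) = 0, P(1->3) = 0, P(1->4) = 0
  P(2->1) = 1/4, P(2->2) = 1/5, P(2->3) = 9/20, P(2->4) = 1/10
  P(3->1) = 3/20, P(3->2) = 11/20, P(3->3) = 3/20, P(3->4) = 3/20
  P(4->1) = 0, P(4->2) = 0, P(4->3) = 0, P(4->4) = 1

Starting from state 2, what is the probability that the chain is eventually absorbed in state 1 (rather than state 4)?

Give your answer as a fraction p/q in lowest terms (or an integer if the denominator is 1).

Answer: 112/173

Derivation:
Let a_i = P(absorbed in 1 | start in state i).
Boundary conditions: a_1 = 1, a_4 = 0.
For each transient state i, a_i = sum_j P(i->j) * a_j:
  a_2 = 1/4*a_1 + 1/5*a_2 + 9/20*a_3 + 1/10*a_4
  a_3 = 3/20*a_1 + 11/20*a_2 + 3/20*a_3 + 3/20*a_4

Substituting a_1 = 1 and a_4 = 0, rearrange to (I - Q) a = r where r[i] = P(i -> 1):
  [4/5, -9/20] . (a_2, a_3) = 1/4
  [-11/20, 17/20] . (a_2, a_3) = 3/20

Solving yields:
  a_2 = 112/173
  a_3 = 103/173

Starting state is 2, so the absorption probability is a_2 = 112/173.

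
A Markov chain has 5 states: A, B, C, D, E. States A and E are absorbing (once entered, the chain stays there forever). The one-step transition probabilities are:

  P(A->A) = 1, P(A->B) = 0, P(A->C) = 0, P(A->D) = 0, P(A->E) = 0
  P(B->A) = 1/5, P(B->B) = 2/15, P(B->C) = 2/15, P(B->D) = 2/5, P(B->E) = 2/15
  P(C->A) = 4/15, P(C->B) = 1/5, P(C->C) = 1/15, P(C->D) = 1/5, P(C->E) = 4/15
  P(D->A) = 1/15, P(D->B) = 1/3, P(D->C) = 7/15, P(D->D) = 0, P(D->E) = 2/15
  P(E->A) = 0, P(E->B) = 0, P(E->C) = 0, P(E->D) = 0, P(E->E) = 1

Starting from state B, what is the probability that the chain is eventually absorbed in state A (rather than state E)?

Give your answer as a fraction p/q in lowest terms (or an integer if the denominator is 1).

Answer: 105/199

Derivation:
Let a_i = P(absorbed in A | start in state i).
Boundary conditions: a_A = 1, a_E = 0.
For each transient state i, a_i = sum_j P(i->j) * a_j:
  a_B = 1/5*a_A + 2/15*a_B + 2/15*a_C + 2/5*a_D + 2/15*a_E
  a_C = 4/15*a_A + 1/5*a_B + 1/15*a_C + 1/5*a_D + 4/15*a_E
  a_D = 1/15*a_A + 1/3*a_B + 7/15*a_C + 0*a_D + 2/15*a_E

Substituting a_A = 1 and a_E = 0, rearrange to (I - Q) a = r where r[i] = P(i -> A):
  [13/15, -2/15, -2/5] . (a_B, a_C, a_D) = 1/5
  [-1/5, 14/15, -1/5] . (a_B, a_C, a_D) = 4/15
  [-1/3, -7/15, 1] . (a_B, a_C, a_D) = 1/15

Solving yields:
  a_B = 105/199
  a_C = 299/597
  a_D = 853/1791

Starting state is B, so the absorption probability is a_B = 105/199.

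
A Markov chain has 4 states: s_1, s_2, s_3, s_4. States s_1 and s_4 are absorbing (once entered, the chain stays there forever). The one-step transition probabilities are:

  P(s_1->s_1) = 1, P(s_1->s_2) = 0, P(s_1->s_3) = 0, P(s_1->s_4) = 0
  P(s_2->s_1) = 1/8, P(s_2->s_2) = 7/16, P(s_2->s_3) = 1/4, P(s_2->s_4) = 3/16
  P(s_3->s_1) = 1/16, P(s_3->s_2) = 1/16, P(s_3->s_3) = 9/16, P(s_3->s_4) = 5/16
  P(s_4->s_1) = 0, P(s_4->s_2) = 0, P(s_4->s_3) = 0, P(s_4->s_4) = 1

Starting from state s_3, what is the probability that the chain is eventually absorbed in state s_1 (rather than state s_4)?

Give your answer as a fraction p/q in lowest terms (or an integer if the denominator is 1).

Answer: 11/59

Derivation:
Let a_i = P(absorbed in s_1 | start in state i).
Boundary conditions: a_s_1 = 1, a_s_4 = 0.
For each transient state i, a_i = sum_j P(i->j) * a_j:
  a_s_2 = 1/8*a_s_1 + 7/16*a_s_2 + 1/4*a_s_3 + 3/16*a_s_4
  a_s_3 = 1/16*a_s_1 + 1/16*a_s_2 + 9/16*a_s_3 + 5/16*a_s_4

Substituting a_s_1 = 1 and a_s_4 = 0, rearrange to (I - Q) a = r where r[i] = P(i -> s_1):
  [9/16, -1/4] . (a_s_2, a_s_3) = 1/8
  [-1/16, 7/16] . (a_s_2, a_s_3) = 1/16

Solving yields:
  a_s_2 = 18/59
  a_s_3 = 11/59

Starting state is s_3, so the absorption probability is a_s_3 = 11/59.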